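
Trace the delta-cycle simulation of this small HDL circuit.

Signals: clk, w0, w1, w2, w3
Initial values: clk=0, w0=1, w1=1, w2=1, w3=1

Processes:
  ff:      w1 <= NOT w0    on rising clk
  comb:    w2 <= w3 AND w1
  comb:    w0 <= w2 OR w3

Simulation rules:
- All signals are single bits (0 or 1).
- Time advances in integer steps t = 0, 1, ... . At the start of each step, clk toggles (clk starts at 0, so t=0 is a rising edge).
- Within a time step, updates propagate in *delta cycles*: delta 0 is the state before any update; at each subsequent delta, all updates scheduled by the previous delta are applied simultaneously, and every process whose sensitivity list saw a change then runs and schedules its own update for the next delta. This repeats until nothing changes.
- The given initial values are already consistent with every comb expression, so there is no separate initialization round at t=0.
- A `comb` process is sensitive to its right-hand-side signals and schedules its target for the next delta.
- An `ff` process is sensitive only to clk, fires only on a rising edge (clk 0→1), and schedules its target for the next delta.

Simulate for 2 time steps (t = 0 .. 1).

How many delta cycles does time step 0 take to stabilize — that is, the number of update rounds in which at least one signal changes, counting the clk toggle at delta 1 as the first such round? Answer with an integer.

3

t=0 Δ0: w1=1 w3=1 w2=1 clk=0 w0=1
  Δ1: clk:0→1
  Δ2: w1:1→0
  Δ3: w2:1→0
  (3Δ to stable)
t=1 Δ0: w1=0 w3=1 w2=0 clk=1 w0=1
  Δ1: clk:1→0
  (1Δ to stable)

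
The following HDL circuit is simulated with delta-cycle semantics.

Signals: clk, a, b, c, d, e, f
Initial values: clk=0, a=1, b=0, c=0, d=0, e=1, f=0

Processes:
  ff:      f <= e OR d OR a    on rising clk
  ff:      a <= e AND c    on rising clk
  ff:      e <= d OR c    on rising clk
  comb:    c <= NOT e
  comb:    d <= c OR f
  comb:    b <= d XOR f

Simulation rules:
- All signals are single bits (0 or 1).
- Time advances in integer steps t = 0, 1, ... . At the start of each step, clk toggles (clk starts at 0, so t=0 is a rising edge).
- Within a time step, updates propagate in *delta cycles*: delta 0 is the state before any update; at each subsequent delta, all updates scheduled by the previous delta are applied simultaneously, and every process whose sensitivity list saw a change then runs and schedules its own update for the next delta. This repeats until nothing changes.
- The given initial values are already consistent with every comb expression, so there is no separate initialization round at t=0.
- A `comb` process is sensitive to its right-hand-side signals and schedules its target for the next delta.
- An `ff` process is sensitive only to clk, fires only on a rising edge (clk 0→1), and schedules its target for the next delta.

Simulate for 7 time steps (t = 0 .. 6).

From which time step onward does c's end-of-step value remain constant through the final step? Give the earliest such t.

t0.Δ0 a=1 clk=0 e=1 f=0 b=0 c=0 d=0
t0.Δ1 a=1 clk=1 e=1 f=0 b=0 c=0 d=0
t0.Δ2 a=0 clk=1 e=0 f=1 b=0 c=0 d=0
t0.Δ3 a=0 clk=1 e=0 f=1 b=1 c=1 d=1
t0.Δ4 a=0 clk=1 e=0 f=1 b=0 c=1 d=1
t1.Δ0 a=0 clk=1 e=0 f=1 b=0 c=1 d=1
t1.Δ1 a=0 clk=0 e=0 f=1 b=0 c=1 d=1
t2.Δ0 a=0 clk=0 e=0 f=1 b=0 c=1 d=1
t2.Δ1 a=0 clk=1 e=0 f=1 b=0 c=1 d=1
t2.Δ2 a=0 clk=1 e=1 f=1 b=0 c=1 d=1
t2.Δ3 a=0 clk=1 e=1 f=1 b=0 c=0 d=1
t3.Δ0 a=0 clk=1 e=1 f=1 b=0 c=0 d=1
t3.Δ1 a=0 clk=0 e=1 f=1 b=0 c=0 d=1
t4.Δ0 a=0 clk=0 e=1 f=1 b=0 c=0 d=1
t4.Δ1 a=0 clk=1 e=1 f=1 b=0 c=0 d=1
t5.Δ0 a=0 clk=1 e=1 f=1 b=0 c=0 d=1
t5.Δ1 a=0 clk=0 e=1 f=1 b=0 c=0 d=1
t6.Δ0 a=0 clk=0 e=1 f=1 b=0 c=0 d=1
t6.Δ1 a=0 clk=1 e=1 f=1 b=0 c=0 d=1

2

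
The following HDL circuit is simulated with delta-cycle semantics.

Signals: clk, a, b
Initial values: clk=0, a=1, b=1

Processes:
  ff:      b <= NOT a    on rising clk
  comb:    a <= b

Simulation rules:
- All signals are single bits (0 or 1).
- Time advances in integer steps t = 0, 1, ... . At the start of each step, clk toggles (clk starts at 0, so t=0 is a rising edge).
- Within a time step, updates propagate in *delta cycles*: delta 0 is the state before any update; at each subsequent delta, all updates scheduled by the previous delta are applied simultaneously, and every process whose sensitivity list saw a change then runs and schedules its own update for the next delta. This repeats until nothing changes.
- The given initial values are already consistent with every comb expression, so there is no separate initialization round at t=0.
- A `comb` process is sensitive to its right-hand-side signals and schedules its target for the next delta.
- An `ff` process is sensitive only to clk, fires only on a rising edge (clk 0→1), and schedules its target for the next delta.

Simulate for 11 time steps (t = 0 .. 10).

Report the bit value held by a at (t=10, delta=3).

t=0 Δ0: b=1 clk=0 a=1
  Δ1: clk:0→1
  Δ2: b:1→0
  Δ3: a:1→0
  (3Δ to stable)
t=1 Δ0: b=0 clk=1 a=0
  Δ1: clk:1→0
  (1Δ to stable)
t=2 Δ0: b=0 clk=0 a=0
  Δ1: clk:0→1
  Δ2: b:0→1
  Δ3: a:0→1
  (3Δ to stable)
t=3 Δ0: b=1 clk=1 a=1
  Δ1: clk:1→0
  (1Δ to stable)
t=4 Δ0: b=1 clk=0 a=1
  Δ1: clk:0→1
  Δ2: b:1→0
  Δ3: a:1→0
  (3Δ to stable)
t=5 Δ0: b=0 clk=1 a=0
  Δ1: clk:1→0
  (1Δ to stable)
t=6 Δ0: b=0 clk=0 a=0
  Δ1: clk:0→1
  Δ2: b:0→1
  Δ3: a:0→1
  (3Δ to stable)
t=7 Δ0: b=1 clk=1 a=1
  Δ1: clk:1→0
  (1Δ to stable)
t=8 Δ0: b=1 clk=0 a=1
  Δ1: clk:0→1
  Δ2: b:1→0
  Δ3: a:1→0
  (3Δ to stable)
t=9 Δ0: b=0 clk=1 a=0
  Δ1: clk:1→0
  (1Δ to stable)
t=10 Δ0: b=0 clk=0 a=0
  Δ1: clk:0→1
  Δ2: b:0→1
  Δ3: a:0→1
  (3Δ to stable)

1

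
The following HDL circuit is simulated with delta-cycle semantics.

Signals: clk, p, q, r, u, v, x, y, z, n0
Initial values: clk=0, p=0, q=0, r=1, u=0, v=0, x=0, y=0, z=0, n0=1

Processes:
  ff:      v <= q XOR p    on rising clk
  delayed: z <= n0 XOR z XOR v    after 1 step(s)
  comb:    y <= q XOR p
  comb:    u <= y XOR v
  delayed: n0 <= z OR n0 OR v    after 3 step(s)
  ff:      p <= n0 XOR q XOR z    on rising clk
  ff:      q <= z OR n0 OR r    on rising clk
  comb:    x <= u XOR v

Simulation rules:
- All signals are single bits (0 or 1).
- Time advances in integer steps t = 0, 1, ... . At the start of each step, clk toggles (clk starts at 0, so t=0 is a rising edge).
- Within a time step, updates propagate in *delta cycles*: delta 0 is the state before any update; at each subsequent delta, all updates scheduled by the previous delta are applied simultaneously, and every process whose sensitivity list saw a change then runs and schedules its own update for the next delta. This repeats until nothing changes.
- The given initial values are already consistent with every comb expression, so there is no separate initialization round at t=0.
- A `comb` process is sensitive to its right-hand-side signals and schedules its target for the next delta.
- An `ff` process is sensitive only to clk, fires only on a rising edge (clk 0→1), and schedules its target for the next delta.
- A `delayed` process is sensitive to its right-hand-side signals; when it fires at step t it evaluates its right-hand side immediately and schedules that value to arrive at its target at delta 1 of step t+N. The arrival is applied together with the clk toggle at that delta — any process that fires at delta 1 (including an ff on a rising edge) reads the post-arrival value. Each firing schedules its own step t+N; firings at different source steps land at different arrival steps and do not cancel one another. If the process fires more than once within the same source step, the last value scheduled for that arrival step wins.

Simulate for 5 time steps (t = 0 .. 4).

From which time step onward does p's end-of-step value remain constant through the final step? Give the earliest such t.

2

t=0 Δ0: clk=0 p=0 n0=1 q=0 r=1 u=0 x=0 y=0 v=0 z=0
  Δ1: clk:0→1
  Δ2: p:0→1, q:0→1
  (2Δ to stable)
t=1 Δ0: clk=1 p=1 n0=1 q=1 r=1 u=0 x=0 y=0 v=0 z=0
  Δ1: clk:1→0
  (1Δ to stable)
t=2 Δ0: clk=0 p=1 n0=1 q=1 r=1 u=0 x=0 y=0 v=0 z=0
  Δ1: clk:0→1
  Δ2: p:1→0
  Δ3: y:0→1
  Δ4: u:0→1
  Δ5: x:0→1
  (5Δ to stable)
t=3 Δ0: clk=1 p=0 n0=1 q=1 r=1 u=1 x=1 y=1 v=0 z=0
  Δ1: clk:1→0
  (1Δ to stable)
t=4 Δ0: clk=0 p=0 n0=1 q=1 r=1 u=1 x=1 y=1 v=0 z=0
  Δ1: clk:0→1
  Δ2: v:0→1
  Δ3: u:1→0, x:1→0
  Δ4: x:0→1
  (4Δ to stable)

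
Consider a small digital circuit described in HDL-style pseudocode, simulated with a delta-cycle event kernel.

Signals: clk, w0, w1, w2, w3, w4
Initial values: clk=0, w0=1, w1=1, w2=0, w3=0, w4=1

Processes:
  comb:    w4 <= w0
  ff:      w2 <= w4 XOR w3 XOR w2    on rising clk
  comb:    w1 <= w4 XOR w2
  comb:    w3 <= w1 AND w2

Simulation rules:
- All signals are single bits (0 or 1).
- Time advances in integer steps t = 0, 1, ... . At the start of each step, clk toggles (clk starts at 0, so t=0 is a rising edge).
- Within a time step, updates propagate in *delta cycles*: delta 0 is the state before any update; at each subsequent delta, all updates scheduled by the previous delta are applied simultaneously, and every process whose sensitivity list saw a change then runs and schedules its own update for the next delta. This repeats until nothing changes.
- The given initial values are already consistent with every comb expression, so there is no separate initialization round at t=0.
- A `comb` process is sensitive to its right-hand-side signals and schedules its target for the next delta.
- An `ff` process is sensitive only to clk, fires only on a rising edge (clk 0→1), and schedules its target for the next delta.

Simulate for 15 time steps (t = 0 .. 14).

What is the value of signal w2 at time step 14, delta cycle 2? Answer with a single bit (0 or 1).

[bits: w0,clk,w3,w4,w1,w2]
t=0: Δ0=100110 Δ1=110110 Δ2=110111 Δ3=111101 Δ4=110101 | 4Δ
t=1: Δ0=110101 Δ1=100101 | 1Δ
t=2: Δ0=100101 Δ1=110101 Δ2=110100 Δ3=110110 | 3Δ
t=3: Δ0=110110 Δ1=100110 | 1Δ
t=4: Δ0=100110 Δ1=110110 Δ2=110111 Δ3=111101 Δ4=110101 | 4Δ
t=5: Δ0=110101 Δ1=100101 | 1Δ
t=6: Δ0=100101 Δ1=110101 Δ2=110100 Δ3=110110 | 3Δ
t=7: Δ0=110110 Δ1=100110 | 1Δ
t=8: Δ0=100110 Δ1=110110 Δ2=110111 Δ3=111101 Δ4=110101 | 4Δ
t=9: Δ0=110101 Δ1=100101 | 1Δ
t=10: Δ0=100101 Δ1=110101 Δ2=110100 Δ3=110110 | 3Δ
t=11: Δ0=110110 Δ1=100110 | 1Δ
t=12: Δ0=100110 Δ1=110110 Δ2=110111 Δ3=111101 Δ4=110101 | 4Δ
t=13: Δ0=110101 Δ1=100101 | 1Δ
t=14: Δ0=100101 Δ1=110101 Δ2=110100 Δ3=110110 | 3Δ

0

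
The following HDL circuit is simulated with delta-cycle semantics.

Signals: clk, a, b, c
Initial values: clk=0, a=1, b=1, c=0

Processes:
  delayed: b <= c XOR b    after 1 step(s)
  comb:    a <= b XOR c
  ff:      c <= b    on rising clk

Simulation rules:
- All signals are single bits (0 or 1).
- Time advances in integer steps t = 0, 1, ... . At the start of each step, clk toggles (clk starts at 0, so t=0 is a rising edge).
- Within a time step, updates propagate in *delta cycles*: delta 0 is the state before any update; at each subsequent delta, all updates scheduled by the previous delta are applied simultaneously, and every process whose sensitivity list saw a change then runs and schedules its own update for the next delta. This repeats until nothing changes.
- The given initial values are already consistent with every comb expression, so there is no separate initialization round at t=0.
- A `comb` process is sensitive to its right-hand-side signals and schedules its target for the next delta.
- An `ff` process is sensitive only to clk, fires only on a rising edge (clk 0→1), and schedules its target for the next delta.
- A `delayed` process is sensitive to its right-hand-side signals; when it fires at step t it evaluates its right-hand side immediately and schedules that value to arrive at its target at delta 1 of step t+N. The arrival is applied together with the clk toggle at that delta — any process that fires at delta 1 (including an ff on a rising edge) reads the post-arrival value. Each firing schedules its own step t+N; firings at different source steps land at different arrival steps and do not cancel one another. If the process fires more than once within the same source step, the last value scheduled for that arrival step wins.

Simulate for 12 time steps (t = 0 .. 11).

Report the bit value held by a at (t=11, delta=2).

t0.Δ0 b=1 clk=0 c=0 a=1
t0.Δ1 b=1 clk=1 c=0 a=1
t0.Δ2 b=1 clk=1 c=1 a=1
t0.Δ3 b=1 clk=1 c=1 a=0
t1.Δ0 b=1 clk=1 c=1 a=0
t1.Δ1 b=0 clk=0 c=1 a=0
t1.Δ2 b=0 clk=0 c=1 a=1
t2.Δ0 b=0 clk=0 c=1 a=1
t2.Δ1 b=1 clk=1 c=1 a=1
t2.Δ2 b=1 clk=1 c=1 a=0
t3.Δ0 b=1 clk=1 c=1 a=0
t3.Δ1 b=0 clk=0 c=1 a=0
t3.Δ2 b=0 clk=0 c=1 a=1
t4.Δ0 b=0 clk=0 c=1 a=1
t4.Δ1 b=1 clk=1 c=1 a=1
t4.Δ2 b=1 clk=1 c=1 a=0
t5.Δ0 b=1 clk=1 c=1 a=0
t5.Δ1 b=0 clk=0 c=1 a=0
t5.Δ2 b=0 clk=0 c=1 a=1
t6.Δ0 b=0 clk=0 c=1 a=1
t6.Δ1 b=1 clk=1 c=1 a=1
t6.Δ2 b=1 clk=1 c=1 a=0
t7.Δ0 b=1 clk=1 c=1 a=0
t7.Δ1 b=0 clk=0 c=1 a=0
t7.Δ2 b=0 clk=0 c=1 a=1
t8.Δ0 b=0 clk=0 c=1 a=1
t8.Δ1 b=1 clk=1 c=1 a=1
t8.Δ2 b=1 clk=1 c=1 a=0
t9.Δ0 b=1 clk=1 c=1 a=0
t9.Δ1 b=0 clk=0 c=1 a=0
t9.Δ2 b=0 clk=0 c=1 a=1
t10.Δ0 b=0 clk=0 c=1 a=1
t10.Δ1 b=1 clk=1 c=1 a=1
t10.Δ2 b=1 clk=1 c=1 a=0
t11.Δ0 b=1 clk=1 c=1 a=0
t11.Δ1 b=0 clk=0 c=1 a=0
t11.Δ2 b=0 clk=0 c=1 a=1

1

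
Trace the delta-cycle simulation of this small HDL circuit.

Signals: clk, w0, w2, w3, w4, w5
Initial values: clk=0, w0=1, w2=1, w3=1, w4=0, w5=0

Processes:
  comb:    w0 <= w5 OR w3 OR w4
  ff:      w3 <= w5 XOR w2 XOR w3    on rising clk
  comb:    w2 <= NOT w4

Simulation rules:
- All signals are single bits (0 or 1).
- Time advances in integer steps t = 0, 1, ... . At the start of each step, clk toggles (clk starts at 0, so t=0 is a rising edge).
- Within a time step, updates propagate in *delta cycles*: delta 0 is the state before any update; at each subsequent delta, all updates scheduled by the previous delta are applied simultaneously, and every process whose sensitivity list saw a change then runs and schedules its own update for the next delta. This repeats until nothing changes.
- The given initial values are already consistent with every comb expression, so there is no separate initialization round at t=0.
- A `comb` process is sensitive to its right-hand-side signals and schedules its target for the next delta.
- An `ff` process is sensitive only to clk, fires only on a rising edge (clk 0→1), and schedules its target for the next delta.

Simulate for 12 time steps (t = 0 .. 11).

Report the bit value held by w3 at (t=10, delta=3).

1

t=0 Δ0: w2=1 w3=1 w5=0 clk=0 w0=1 w4=0
  Δ1: clk:0→1
  Δ2: w3:1→0
  Δ3: w0:1→0
  (3Δ to stable)
t=1 Δ0: w2=1 w3=0 w5=0 clk=1 w0=0 w4=0
  Δ1: clk:1→0
  (1Δ to stable)
t=2 Δ0: w2=1 w3=0 w5=0 clk=0 w0=0 w4=0
  Δ1: clk:0→1
  Δ2: w3:0→1
  Δ3: w0:0→1
  (3Δ to stable)
t=3 Δ0: w2=1 w3=1 w5=0 clk=1 w0=1 w4=0
  Δ1: clk:1→0
  (1Δ to stable)
t=4 Δ0: w2=1 w3=1 w5=0 clk=0 w0=1 w4=0
  Δ1: clk:0→1
  Δ2: w3:1→0
  Δ3: w0:1→0
  (3Δ to stable)
t=5 Δ0: w2=1 w3=0 w5=0 clk=1 w0=0 w4=0
  Δ1: clk:1→0
  (1Δ to stable)
t=6 Δ0: w2=1 w3=0 w5=0 clk=0 w0=0 w4=0
  Δ1: clk:0→1
  Δ2: w3:0→1
  Δ3: w0:0→1
  (3Δ to stable)
t=7 Δ0: w2=1 w3=1 w5=0 clk=1 w0=1 w4=0
  Δ1: clk:1→0
  (1Δ to stable)
t=8 Δ0: w2=1 w3=1 w5=0 clk=0 w0=1 w4=0
  Δ1: clk:0→1
  Δ2: w3:1→0
  Δ3: w0:1→0
  (3Δ to stable)
t=9 Δ0: w2=1 w3=0 w5=0 clk=1 w0=0 w4=0
  Δ1: clk:1→0
  (1Δ to stable)
t=10 Δ0: w2=1 w3=0 w5=0 clk=0 w0=0 w4=0
  Δ1: clk:0→1
  Δ2: w3:0→1
  Δ3: w0:0→1
  (3Δ to stable)
t=11 Δ0: w2=1 w3=1 w5=0 clk=1 w0=1 w4=0
  Δ1: clk:1→0
  (1Δ to stable)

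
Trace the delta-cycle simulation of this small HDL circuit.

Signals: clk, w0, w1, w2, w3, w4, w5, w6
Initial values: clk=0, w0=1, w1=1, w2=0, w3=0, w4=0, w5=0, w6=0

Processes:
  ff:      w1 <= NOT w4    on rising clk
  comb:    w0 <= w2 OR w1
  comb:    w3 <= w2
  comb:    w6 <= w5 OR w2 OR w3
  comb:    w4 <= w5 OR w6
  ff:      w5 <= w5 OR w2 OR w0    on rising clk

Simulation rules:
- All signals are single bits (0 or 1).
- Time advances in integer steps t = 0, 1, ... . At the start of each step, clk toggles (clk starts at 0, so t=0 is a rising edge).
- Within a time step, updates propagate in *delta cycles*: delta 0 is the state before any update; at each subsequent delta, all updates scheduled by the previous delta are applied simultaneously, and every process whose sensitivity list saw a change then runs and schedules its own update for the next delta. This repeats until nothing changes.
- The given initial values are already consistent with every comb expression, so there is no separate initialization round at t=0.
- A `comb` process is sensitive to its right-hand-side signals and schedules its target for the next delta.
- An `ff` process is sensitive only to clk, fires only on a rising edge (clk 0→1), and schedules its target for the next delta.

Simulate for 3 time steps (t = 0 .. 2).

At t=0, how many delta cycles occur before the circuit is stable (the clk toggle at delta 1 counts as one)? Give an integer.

3

t0.Δ0 w6=0 w3=0 clk=0 w2=0 w5=0 w0=1 w4=0 w1=1
t0.Δ1 w6=0 w3=0 clk=1 w2=0 w5=0 w0=1 w4=0 w1=1
t0.Δ2 w6=0 w3=0 clk=1 w2=0 w5=1 w0=1 w4=0 w1=1
t0.Δ3 w6=1 w3=0 clk=1 w2=0 w5=1 w0=1 w4=1 w1=1
t1.Δ0 w6=1 w3=0 clk=1 w2=0 w5=1 w0=1 w4=1 w1=1
t1.Δ1 w6=1 w3=0 clk=0 w2=0 w5=1 w0=1 w4=1 w1=1
t2.Δ0 w6=1 w3=0 clk=0 w2=0 w5=1 w0=1 w4=1 w1=1
t2.Δ1 w6=1 w3=0 clk=1 w2=0 w5=1 w0=1 w4=1 w1=1
t2.Δ2 w6=1 w3=0 clk=1 w2=0 w5=1 w0=1 w4=1 w1=0
t2.Δ3 w6=1 w3=0 clk=1 w2=0 w5=1 w0=0 w4=1 w1=0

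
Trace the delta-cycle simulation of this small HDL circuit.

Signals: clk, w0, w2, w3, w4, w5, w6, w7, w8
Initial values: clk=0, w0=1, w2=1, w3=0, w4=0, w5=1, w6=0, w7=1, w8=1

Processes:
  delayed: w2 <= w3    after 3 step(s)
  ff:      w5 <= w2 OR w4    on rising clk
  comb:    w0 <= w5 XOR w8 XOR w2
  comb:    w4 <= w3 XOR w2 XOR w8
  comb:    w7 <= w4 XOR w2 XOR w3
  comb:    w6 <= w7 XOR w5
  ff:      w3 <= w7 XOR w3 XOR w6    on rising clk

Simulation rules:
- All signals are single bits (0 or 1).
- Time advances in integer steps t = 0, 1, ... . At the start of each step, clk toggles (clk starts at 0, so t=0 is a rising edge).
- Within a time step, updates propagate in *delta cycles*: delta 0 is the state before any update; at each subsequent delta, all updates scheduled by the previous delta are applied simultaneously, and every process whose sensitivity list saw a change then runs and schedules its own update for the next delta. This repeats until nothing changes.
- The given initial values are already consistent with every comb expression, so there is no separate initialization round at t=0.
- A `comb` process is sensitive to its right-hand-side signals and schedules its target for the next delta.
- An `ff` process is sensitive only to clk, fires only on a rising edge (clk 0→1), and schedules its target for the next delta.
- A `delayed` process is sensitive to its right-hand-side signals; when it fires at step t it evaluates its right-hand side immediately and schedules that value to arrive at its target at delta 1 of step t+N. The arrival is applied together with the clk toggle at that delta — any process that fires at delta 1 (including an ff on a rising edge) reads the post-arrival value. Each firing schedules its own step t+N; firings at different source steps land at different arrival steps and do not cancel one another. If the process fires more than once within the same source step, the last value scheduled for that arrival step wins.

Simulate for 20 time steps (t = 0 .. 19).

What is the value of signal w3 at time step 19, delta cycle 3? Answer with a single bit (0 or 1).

t0.Δ0 w7=1 clk=0 w4=0 w2=1 w8=1 w3=0 w0=1 w6=0 w5=1
t0.Δ1 w7=1 clk=1 w4=0 w2=1 w8=1 w3=0 w0=1 w6=0 w5=1
t0.Δ2 w7=1 clk=1 w4=0 w2=1 w8=1 w3=1 w0=1 w6=0 w5=1
t0.Δ3 w7=0 clk=1 w4=1 w2=1 w8=1 w3=1 w0=1 w6=0 w5=1
t0.Δ4 w7=1 clk=1 w4=1 w2=1 w8=1 w3=1 w0=1 w6=1 w5=1
t0.Δ5 w7=1 clk=1 w4=1 w2=1 w8=1 w3=1 w0=1 w6=0 w5=1
t1.Δ0 w7=1 clk=1 w4=1 w2=1 w8=1 w3=1 w0=1 w6=0 w5=1
t1.Δ1 w7=1 clk=0 w4=1 w2=1 w8=1 w3=1 w0=1 w6=0 w5=1
t2.Δ0 w7=1 clk=0 w4=1 w2=1 w8=1 w3=1 w0=1 w6=0 w5=1
t2.Δ1 w7=1 clk=1 w4=1 w2=1 w8=1 w3=1 w0=1 w6=0 w5=1
t2.Δ2 w7=1 clk=1 w4=1 w2=1 w8=1 w3=0 w0=1 w6=0 w5=1
t2.Δ3 w7=0 clk=1 w4=0 w2=1 w8=1 w3=0 w0=1 w6=0 w5=1
t2.Δ4 w7=1 clk=1 w4=0 w2=1 w8=1 w3=0 w0=1 w6=1 w5=1
t2.Δ5 w7=1 clk=1 w4=0 w2=1 w8=1 w3=0 w0=1 w6=0 w5=1
t3.Δ0 w7=1 clk=1 w4=0 w2=1 w8=1 w3=0 w0=1 w6=0 w5=1
t3.Δ1 w7=1 clk=0 w4=0 w2=1 w8=1 w3=0 w0=1 w6=0 w5=1
t4.Δ0 w7=1 clk=0 w4=0 w2=1 w8=1 w3=0 w0=1 w6=0 w5=1
t4.Δ1 w7=1 clk=1 w4=0 w2=1 w8=1 w3=0 w0=1 w6=0 w5=1
t4.Δ2 w7=1 clk=1 w4=0 w2=1 w8=1 w3=1 w0=1 w6=0 w5=1
t4.Δ3 w7=0 clk=1 w4=1 w2=1 w8=1 w3=1 w0=1 w6=0 w5=1
t4.Δ4 w7=1 clk=1 w4=1 w2=1 w8=1 w3=1 w0=1 w6=1 w5=1
t4.Δ5 w7=1 clk=1 w4=1 w2=1 w8=1 w3=1 w0=1 w6=0 w5=1
t5.Δ0 w7=1 clk=1 w4=1 w2=1 w8=1 w3=1 w0=1 w6=0 w5=1
t5.Δ1 w7=1 clk=0 w4=1 w2=0 w8=1 w3=1 w0=1 w6=0 w5=1
t5.Δ2 w7=0 clk=0 w4=0 w2=0 w8=1 w3=1 w0=0 w6=0 w5=1
t5.Δ3 w7=1 clk=0 w4=0 w2=0 w8=1 w3=1 w0=0 w6=1 w5=1
t5.Δ4 w7=1 clk=0 w4=0 w2=0 w8=1 w3=1 w0=0 w6=0 w5=1
t6.Δ0 w7=1 clk=0 w4=0 w2=0 w8=1 w3=1 w0=0 w6=0 w5=1
t6.Δ1 w7=1 clk=1 w4=0 w2=0 w8=1 w3=1 w0=0 w6=0 w5=1
t6.Δ2 w7=1 clk=1 w4=0 w2=0 w8=1 w3=0 w0=0 w6=0 w5=0
t6.Δ3 w7=0 clk=1 w4=1 w2=0 w8=1 w3=0 w0=1 w6=1 w5=0
t6.Δ4 w7=1 clk=1 w4=1 w2=0 w8=1 w3=0 w0=1 w6=0 w5=0
t6.Δ5 w7=1 clk=1 w4=1 w2=0 w8=1 w3=0 w0=1 w6=1 w5=0
t7.Δ0 w7=1 clk=1 w4=1 w2=0 w8=1 w3=0 w0=1 w6=1 w5=0
t7.Δ1 w7=1 clk=0 w4=1 w2=1 w8=1 w3=0 w0=1 w6=1 w5=0
t7.Δ2 w7=0 clk=0 w4=0 w2=1 w8=1 w3=0 w0=0 w6=1 w5=0
t7.Δ3 w7=1 clk=0 w4=0 w2=1 w8=1 w3=0 w0=0 w6=0 w5=0
t7.Δ4 w7=1 clk=0 w4=0 w2=1 w8=1 w3=0 w0=0 w6=1 w5=0
t8.Δ0 w7=1 clk=0 w4=0 w2=1 w8=1 w3=0 w0=0 w6=1 w5=0
t8.Δ1 w7=1 clk=1 w4=0 w2=1 w8=1 w3=0 w0=0 w6=1 w5=0
t8.Δ2 w7=1 clk=1 w4=0 w2=1 w8=1 w3=0 w0=0 w6=1 w5=1
t8.Δ3 w7=1 clk=1 w4=0 w2=1 w8=1 w3=0 w0=1 w6=0 w5=1
t9.Δ0 w7=1 clk=1 w4=0 w2=1 w8=1 w3=0 w0=1 w6=0 w5=1
t9.Δ1 w7=1 clk=0 w4=0 w2=0 w8=1 w3=0 w0=1 w6=0 w5=1
t9.Δ2 w7=0 clk=0 w4=1 w2=0 w8=1 w3=0 w0=0 w6=0 w5=1
t9.Δ3 w7=1 clk=0 w4=1 w2=0 w8=1 w3=0 w0=0 w6=1 w5=1
t9.Δ4 w7=1 clk=0 w4=1 w2=0 w8=1 w3=0 w0=0 w6=0 w5=1
t10.Δ0 w7=1 clk=0 w4=1 w2=0 w8=1 w3=0 w0=0 w6=0 w5=1
t10.Δ1 w7=1 clk=1 w4=1 w2=0 w8=1 w3=0 w0=0 w6=0 w5=1
t10.Δ2 w7=1 clk=1 w4=1 w2=0 w8=1 w3=1 w0=0 w6=0 w5=1
t10.Δ3 w7=0 clk=1 w4=0 w2=0 w8=1 w3=1 w0=0 w6=0 w5=1
t10.Δ4 w7=1 clk=1 w4=0 w2=0 w8=1 w3=1 w0=0 w6=1 w5=1
t10.Δ5 w7=1 clk=1 w4=0 w2=0 w8=1 w3=1 w0=0 w6=0 w5=1
t11.Δ0 w7=1 clk=1 w4=0 w2=0 w8=1 w3=1 w0=0 w6=0 w5=1
t11.Δ1 w7=1 clk=0 w4=0 w2=0 w8=1 w3=1 w0=0 w6=0 w5=1
t12.Δ0 w7=1 clk=0 w4=0 w2=0 w8=1 w3=1 w0=0 w6=0 w5=1
t12.Δ1 w7=1 clk=1 w4=0 w2=0 w8=1 w3=1 w0=0 w6=0 w5=1
t12.Δ2 w7=1 clk=1 w4=0 w2=0 w8=1 w3=0 w0=0 w6=0 w5=0
t12.Δ3 w7=0 clk=1 w4=1 w2=0 w8=1 w3=0 w0=1 w6=1 w5=0
t12.Δ4 w7=1 clk=1 w4=1 w2=0 w8=1 w3=0 w0=1 w6=0 w5=0
t12.Δ5 w7=1 clk=1 w4=1 w2=0 w8=1 w3=0 w0=1 w6=1 w5=0
t13.Δ0 w7=1 clk=1 w4=1 w2=0 w8=1 w3=0 w0=1 w6=1 w5=0
t13.Δ1 w7=1 clk=0 w4=1 w2=1 w8=1 w3=0 w0=1 w6=1 w5=0
t13.Δ2 w7=0 clk=0 w4=0 w2=1 w8=1 w3=0 w0=0 w6=1 w5=0
t13.Δ3 w7=1 clk=0 w4=0 w2=1 w8=1 w3=0 w0=0 w6=0 w5=0
t13.Δ4 w7=1 clk=0 w4=0 w2=1 w8=1 w3=0 w0=0 w6=1 w5=0
t14.Δ0 w7=1 clk=0 w4=0 w2=1 w8=1 w3=0 w0=0 w6=1 w5=0
t14.Δ1 w7=1 clk=1 w4=0 w2=1 w8=1 w3=0 w0=0 w6=1 w5=0
t14.Δ2 w7=1 clk=1 w4=0 w2=1 w8=1 w3=0 w0=0 w6=1 w5=1
t14.Δ3 w7=1 clk=1 w4=0 w2=1 w8=1 w3=0 w0=1 w6=0 w5=1
t15.Δ0 w7=1 clk=1 w4=0 w2=1 w8=1 w3=0 w0=1 w6=0 w5=1
t15.Δ1 w7=1 clk=0 w4=0 w2=0 w8=1 w3=0 w0=1 w6=0 w5=1
t15.Δ2 w7=0 clk=0 w4=1 w2=0 w8=1 w3=0 w0=0 w6=0 w5=1
t15.Δ3 w7=1 clk=0 w4=1 w2=0 w8=1 w3=0 w0=0 w6=1 w5=1
t15.Δ4 w7=1 clk=0 w4=1 w2=0 w8=1 w3=0 w0=0 w6=0 w5=1
t16.Δ0 w7=1 clk=0 w4=1 w2=0 w8=1 w3=0 w0=0 w6=0 w5=1
t16.Δ1 w7=1 clk=1 w4=1 w2=0 w8=1 w3=0 w0=0 w6=0 w5=1
t16.Δ2 w7=1 clk=1 w4=1 w2=0 w8=1 w3=1 w0=0 w6=0 w5=1
t16.Δ3 w7=0 clk=1 w4=0 w2=0 w8=1 w3=1 w0=0 w6=0 w5=1
t16.Δ4 w7=1 clk=1 w4=0 w2=0 w8=1 w3=1 w0=0 w6=1 w5=1
t16.Δ5 w7=1 clk=1 w4=0 w2=0 w8=1 w3=1 w0=0 w6=0 w5=1
t17.Δ0 w7=1 clk=1 w4=0 w2=0 w8=1 w3=1 w0=0 w6=0 w5=1
t17.Δ1 w7=1 clk=0 w4=0 w2=0 w8=1 w3=1 w0=0 w6=0 w5=1
t18.Δ0 w7=1 clk=0 w4=0 w2=0 w8=1 w3=1 w0=0 w6=0 w5=1
t18.Δ1 w7=1 clk=1 w4=0 w2=0 w8=1 w3=1 w0=0 w6=0 w5=1
t18.Δ2 w7=1 clk=1 w4=0 w2=0 w8=1 w3=0 w0=0 w6=0 w5=0
t18.Δ3 w7=0 clk=1 w4=1 w2=0 w8=1 w3=0 w0=1 w6=1 w5=0
t18.Δ4 w7=1 clk=1 w4=1 w2=0 w8=1 w3=0 w0=1 w6=0 w5=0
t18.Δ5 w7=1 clk=1 w4=1 w2=0 w8=1 w3=0 w0=1 w6=1 w5=0
t19.Δ0 w7=1 clk=1 w4=1 w2=0 w8=1 w3=0 w0=1 w6=1 w5=0
t19.Δ1 w7=1 clk=0 w4=1 w2=1 w8=1 w3=0 w0=1 w6=1 w5=0
t19.Δ2 w7=0 clk=0 w4=0 w2=1 w8=1 w3=0 w0=0 w6=1 w5=0
t19.Δ3 w7=1 clk=0 w4=0 w2=1 w8=1 w3=0 w0=0 w6=0 w5=0
t19.Δ4 w7=1 clk=0 w4=0 w2=1 w8=1 w3=0 w0=0 w6=1 w5=0

0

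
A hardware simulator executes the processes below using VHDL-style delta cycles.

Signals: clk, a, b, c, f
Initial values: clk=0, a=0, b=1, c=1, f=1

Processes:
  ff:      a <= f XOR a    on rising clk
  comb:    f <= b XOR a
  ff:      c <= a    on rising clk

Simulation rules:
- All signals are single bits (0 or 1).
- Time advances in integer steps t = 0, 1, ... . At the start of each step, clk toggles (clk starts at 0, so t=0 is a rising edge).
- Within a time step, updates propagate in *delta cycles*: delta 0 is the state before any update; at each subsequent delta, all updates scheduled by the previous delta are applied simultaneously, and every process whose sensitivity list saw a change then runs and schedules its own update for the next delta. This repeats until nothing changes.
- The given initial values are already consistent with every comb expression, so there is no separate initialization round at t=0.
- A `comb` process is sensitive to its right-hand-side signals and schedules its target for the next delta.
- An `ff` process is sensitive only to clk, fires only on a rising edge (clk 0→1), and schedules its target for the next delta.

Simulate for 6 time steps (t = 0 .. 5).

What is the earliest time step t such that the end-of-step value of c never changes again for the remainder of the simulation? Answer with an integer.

[bits: c,b,clk,a,f]
t=0: Δ0=11001 Δ1=11101 Δ2=01111 Δ3=01110 | 3Δ
t=1: Δ0=01110 Δ1=01010 | 1Δ
t=2: Δ0=01010 Δ1=01110 Δ2=11110 | 2Δ
t=3: Δ0=11110 Δ1=11010 | 1Δ
t=4: Δ0=11010 Δ1=11110 | 1Δ
t=5: Δ0=11110 Δ1=11010 | 1Δ

2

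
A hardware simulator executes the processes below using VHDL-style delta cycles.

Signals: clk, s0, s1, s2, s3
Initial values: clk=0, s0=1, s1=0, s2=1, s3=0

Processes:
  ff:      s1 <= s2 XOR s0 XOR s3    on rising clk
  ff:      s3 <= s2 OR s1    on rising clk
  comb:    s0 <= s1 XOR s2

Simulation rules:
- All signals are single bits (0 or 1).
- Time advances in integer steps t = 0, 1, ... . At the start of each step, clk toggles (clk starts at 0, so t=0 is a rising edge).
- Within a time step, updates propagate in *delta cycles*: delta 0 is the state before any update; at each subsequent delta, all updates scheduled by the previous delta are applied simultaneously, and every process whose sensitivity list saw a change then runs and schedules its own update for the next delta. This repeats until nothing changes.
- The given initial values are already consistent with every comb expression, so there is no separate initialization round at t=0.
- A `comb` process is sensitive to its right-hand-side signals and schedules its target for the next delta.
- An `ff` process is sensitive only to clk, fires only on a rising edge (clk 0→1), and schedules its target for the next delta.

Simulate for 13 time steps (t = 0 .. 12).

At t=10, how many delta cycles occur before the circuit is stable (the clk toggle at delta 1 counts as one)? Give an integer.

[bits: s1,clk,s2,s0,s3]
t=0: Δ0=00110 Δ1=01110 Δ2=01111 | 2Δ
t=1: Δ0=01111 Δ1=00111 | 1Δ
t=2: Δ0=00111 Δ1=01111 Δ2=11111 Δ3=11101 | 3Δ
t=3: Δ0=11101 Δ1=10101 | 1Δ
t=4: Δ0=10101 Δ1=11101 Δ2=01101 Δ3=01111 | 3Δ
t=5: Δ0=01111 Δ1=00111 | 1Δ
t=6: Δ0=00111 Δ1=01111 Δ2=11111 Δ3=11101 | 3Δ
t=7: Δ0=11101 Δ1=10101 | 1Δ
t=8: Δ0=10101 Δ1=11101 Δ2=01101 Δ3=01111 | 3Δ
t=9: Δ0=01111 Δ1=00111 | 1Δ
t=10: Δ0=00111 Δ1=01111 Δ2=11111 Δ3=11101 | 3Δ
t=11: Δ0=11101 Δ1=10101 | 1Δ
t=12: Δ0=10101 Δ1=11101 Δ2=01101 Δ3=01111 | 3Δ

3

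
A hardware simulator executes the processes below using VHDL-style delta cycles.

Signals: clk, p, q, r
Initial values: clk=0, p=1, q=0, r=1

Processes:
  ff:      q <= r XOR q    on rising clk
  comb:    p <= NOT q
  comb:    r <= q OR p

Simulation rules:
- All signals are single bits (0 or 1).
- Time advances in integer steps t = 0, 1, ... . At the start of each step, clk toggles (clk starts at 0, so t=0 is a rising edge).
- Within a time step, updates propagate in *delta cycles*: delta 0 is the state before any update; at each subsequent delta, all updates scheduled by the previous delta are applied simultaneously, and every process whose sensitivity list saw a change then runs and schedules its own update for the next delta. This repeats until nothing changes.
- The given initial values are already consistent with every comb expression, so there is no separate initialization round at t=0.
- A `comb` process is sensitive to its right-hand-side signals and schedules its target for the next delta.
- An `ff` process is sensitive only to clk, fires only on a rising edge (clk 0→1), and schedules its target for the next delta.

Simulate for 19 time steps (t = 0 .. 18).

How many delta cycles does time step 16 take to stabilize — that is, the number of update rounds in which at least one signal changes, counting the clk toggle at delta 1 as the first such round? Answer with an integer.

t0.Δ0 p=1 q=0 r=1 clk=0
t0.Δ1 p=1 q=0 r=1 clk=1
t0.Δ2 p=1 q=1 r=1 clk=1
t0.Δ3 p=0 q=1 r=1 clk=1
t1.Δ0 p=0 q=1 r=1 clk=1
t1.Δ1 p=0 q=1 r=1 clk=0
t2.Δ0 p=0 q=1 r=1 clk=0
t2.Δ1 p=0 q=1 r=1 clk=1
t2.Δ2 p=0 q=0 r=1 clk=1
t2.Δ3 p=1 q=0 r=0 clk=1
t2.Δ4 p=1 q=0 r=1 clk=1
t3.Δ0 p=1 q=0 r=1 clk=1
t3.Δ1 p=1 q=0 r=1 clk=0
t4.Δ0 p=1 q=0 r=1 clk=0
t4.Δ1 p=1 q=0 r=1 clk=1
t4.Δ2 p=1 q=1 r=1 clk=1
t4.Δ3 p=0 q=1 r=1 clk=1
t5.Δ0 p=0 q=1 r=1 clk=1
t5.Δ1 p=0 q=1 r=1 clk=0
t6.Δ0 p=0 q=1 r=1 clk=0
t6.Δ1 p=0 q=1 r=1 clk=1
t6.Δ2 p=0 q=0 r=1 clk=1
t6.Δ3 p=1 q=0 r=0 clk=1
t6.Δ4 p=1 q=0 r=1 clk=1
t7.Δ0 p=1 q=0 r=1 clk=1
t7.Δ1 p=1 q=0 r=1 clk=0
t8.Δ0 p=1 q=0 r=1 clk=0
t8.Δ1 p=1 q=0 r=1 clk=1
t8.Δ2 p=1 q=1 r=1 clk=1
t8.Δ3 p=0 q=1 r=1 clk=1
t9.Δ0 p=0 q=1 r=1 clk=1
t9.Δ1 p=0 q=1 r=1 clk=0
t10.Δ0 p=0 q=1 r=1 clk=0
t10.Δ1 p=0 q=1 r=1 clk=1
t10.Δ2 p=0 q=0 r=1 clk=1
t10.Δ3 p=1 q=0 r=0 clk=1
t10.Δ4 p=1 q=0 r=1 clk=1
t11.Δ0 p=1 q=0 r=1 clk=1
t11.Δ1 p=1 q=0 r=1 clk=0
t12.Δ0 p=1 q=0 r=1 clk=0
t12.Δ1 p=1 q=0 r=1 clk=1
t12.Δ2 p=1 q=1 r=1 clk=1
t12.Δ3 p=0 q=1 r=1 clk=1
t13.Δ0 p=0 q=1 r=1 clk=1
t13.Δ1 p=0 q=1 r=1 clk=0
t14.Δ0 p=0 q=1 r=1 clk=0
t14.Δ1 p=0 q=1 r=1 clk=1
t14.Δ2 p=0 q=0 r=1 clk=1
t14.Δ3 p=1 q=0 r=0 clk=1
t14.Δ4 p=1 q=0 r=1 clk=1
t15.Δ0 p=1 q=0 r=1 clk=1
t15.Δ1 p=1 q=0 r=1 clk=0
t16.Δ0 p=1 q=0 r=1 clk=0
t16.Δ1 p=1 q=0 r=1 clk=1
t16.Δ2 p=1 q=1 r=1 clk=1
t16.Δ3 p=0 q=1 r=1 clk=1
t17.Δ0 p=0 q=1 r=1 clk=1
t17.Δ1 p=0 q=1 r=1 clk=0
t18.Δ0 p=0 q=1 r=1 clk=0
t18.Δ1 p=0 q=1 r=1 clk=1
t18.Δ2 p=0 q=0 r=1 clk=1
t18.Δ3 p=1 q=0 r=0 clk=1
t18.Δ4 p=1 q=0 r=1 clk=1

3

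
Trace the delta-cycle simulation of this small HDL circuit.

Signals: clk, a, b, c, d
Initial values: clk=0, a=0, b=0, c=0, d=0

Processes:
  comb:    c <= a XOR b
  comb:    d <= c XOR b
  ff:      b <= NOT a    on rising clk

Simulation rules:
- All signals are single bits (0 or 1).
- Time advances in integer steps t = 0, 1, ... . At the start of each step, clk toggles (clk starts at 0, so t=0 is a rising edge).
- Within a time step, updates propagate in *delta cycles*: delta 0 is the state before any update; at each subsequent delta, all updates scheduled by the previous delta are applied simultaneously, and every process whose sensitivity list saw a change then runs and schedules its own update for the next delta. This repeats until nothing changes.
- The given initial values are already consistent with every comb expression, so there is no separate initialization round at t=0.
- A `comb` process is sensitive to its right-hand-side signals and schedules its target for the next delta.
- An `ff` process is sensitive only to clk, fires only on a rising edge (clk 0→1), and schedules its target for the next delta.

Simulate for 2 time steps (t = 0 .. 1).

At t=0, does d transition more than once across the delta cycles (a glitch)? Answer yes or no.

yes

t0.Δ0 clk=0 c=0 a=0 d=0 b=0
t0.Δ1 clk=1 c=0 a=0 d=0 b=0
t0.Δ2 clk=1 c=0 a=0 d=0 b=1
t0.Δ3 clk=1 c=1 a=0 d=1 b=1
t0.Δ4 clk=1 c=1 a=0 d=0 b=1
t1.Δ0 clk=1 c=1 a=0 d=0 b=1
t1.Δ1 clk=0 c=1 a=0 d=0 b=1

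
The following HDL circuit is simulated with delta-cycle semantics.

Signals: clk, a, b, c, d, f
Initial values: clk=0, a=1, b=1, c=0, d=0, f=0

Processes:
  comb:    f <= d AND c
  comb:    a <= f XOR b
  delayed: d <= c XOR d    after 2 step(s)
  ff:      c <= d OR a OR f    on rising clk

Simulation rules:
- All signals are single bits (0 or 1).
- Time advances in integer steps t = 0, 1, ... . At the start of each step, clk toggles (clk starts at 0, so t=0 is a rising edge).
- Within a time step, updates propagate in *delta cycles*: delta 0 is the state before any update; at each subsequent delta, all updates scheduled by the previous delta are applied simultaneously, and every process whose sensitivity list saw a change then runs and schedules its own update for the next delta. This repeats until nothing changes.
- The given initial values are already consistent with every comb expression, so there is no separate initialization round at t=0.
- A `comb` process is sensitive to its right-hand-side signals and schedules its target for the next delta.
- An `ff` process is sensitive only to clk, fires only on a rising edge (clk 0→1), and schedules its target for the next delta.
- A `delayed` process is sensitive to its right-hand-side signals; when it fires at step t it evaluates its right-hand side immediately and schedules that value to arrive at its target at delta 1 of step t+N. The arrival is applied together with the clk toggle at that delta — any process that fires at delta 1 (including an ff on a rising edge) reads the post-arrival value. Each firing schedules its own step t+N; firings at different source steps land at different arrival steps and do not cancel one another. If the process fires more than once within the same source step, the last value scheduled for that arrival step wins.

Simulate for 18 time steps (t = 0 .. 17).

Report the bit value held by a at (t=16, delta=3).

[bits: d,f,c,a,clk,b]
t=0: Δ0=000101 Δ1=000111 Δ2=001111 | 2Δ
t=1: Δ0=001111 Δ1=001101 | 1Δ
t=2: Δ0=001101 Δ1=101111 Δ2=111111 Δ3=111011 | 3Δ
t=3: Δ0=111011 Δ1=111001 | 1Δ
t=4: Δ0=111001 Δ1=011011 Δ2=001011 Δ3=001111 | 3Δ
t=5: Δ0=001111 Δ1=001101 | 1Δ
t=6: Δ0=001101 Δ1=101111 Δ2=111111 Δ3=111011 | 3Δ
t=7: Δ0=111011 Δ1=111001 | 1Δ
t=8: Δ0=111001 Δ1=011011 Δ2=001011 Δ3=001111 | 3Δ
t=9: Δ0=001111 Δ1=001101 | 1Δ
t=10: Δ0=001101 Δ1=101111 Δ2=111111 Δ3=111011 | 3Δ
t=11: Δ0=111011 Δ1=111001 | 1Δ
t=12: Δ0=111001 Δ1=011011 Δ2=001011 Δ3=001111 | 3Δ
t=13: Δ0=001111 Δ1=001101 | 1Δ
t=14: Δ0=001101 Δ1=101111 Δ2=111111 Δ3=111011 | 3Δ
t=15: Δ0=111011 Δ1=111001 | 1Δ
t=16: Δ0=111001 Δ1=011011 Δ2=001011 Δ3=001111 | 3Δ
t=17: Δ0=001111 Δ1=001101 | 1Δ

1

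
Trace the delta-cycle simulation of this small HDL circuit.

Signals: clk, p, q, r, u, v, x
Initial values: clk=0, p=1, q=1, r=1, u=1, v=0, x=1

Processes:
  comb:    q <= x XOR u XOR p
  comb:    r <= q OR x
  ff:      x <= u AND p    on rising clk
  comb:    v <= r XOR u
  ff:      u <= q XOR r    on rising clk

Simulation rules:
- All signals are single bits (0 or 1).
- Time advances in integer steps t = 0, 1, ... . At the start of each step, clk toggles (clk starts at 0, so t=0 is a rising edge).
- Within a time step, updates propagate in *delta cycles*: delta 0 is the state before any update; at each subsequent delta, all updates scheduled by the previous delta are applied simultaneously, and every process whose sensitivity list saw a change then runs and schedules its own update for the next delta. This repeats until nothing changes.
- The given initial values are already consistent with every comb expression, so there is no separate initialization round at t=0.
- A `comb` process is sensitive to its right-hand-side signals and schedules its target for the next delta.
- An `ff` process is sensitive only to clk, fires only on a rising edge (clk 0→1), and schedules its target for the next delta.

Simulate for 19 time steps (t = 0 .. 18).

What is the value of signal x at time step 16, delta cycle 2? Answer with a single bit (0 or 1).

1

t=0 Δ0: q=1 x=1 clk=0 r=1 v=0 p=1 u=1
  Δ1: clk:0→1
  Δ2: u:1→0
  Δ3: q:1→0, v:0→1
  (3Δ to stable)
t=1 Δ0: q=0 x=1 clk=1 r=1 v=1 p=1 u=0
  Δ1: clk:1→0
  (1Δ to stable)
t=2 Δ0: q=0 x=1 clk=0 r=1 v=1 p=1 u=0
  Δ1: clk:0→1
  Δ2: x:1→0, u:0→1
  Δ3: r:1→0, v:1→0
  Δ4: v:0→1
  (4Δ to stable)
t=3 Δ0: q=0 x=0 clk=1 r=0 v=1 p=1 u=1
  Δ1: clk:1→0
  (1Δ to stable)
t=4 Δ0: q=0 x=0 clk=0 r=0 v=1 p=1 u=1
  Δ1: clk:0→1
  Δ2: x:0→1, u:1→0
  Δ3: r:0→1, v:1→0
  Δ4: v:0→1
  (4Δ to stable)
t=5 Δ0: q=0 x=1 clk=1 r=1 v=1 p=1 u=0
  Δ1: clk:1→0
  (1Δ to stable)
t=6 Δ0: q=0 x=1 clk=0 r=1 v=1 p=1 u=0
  Δ1: clk:0→1
  Δ2: x:1→0, u:0→1
  Δ3: r:1→0, v:1→0
  Δ4: v:0→1
  (4Δ to stable)
t=7 Δ0: q=0 x=0 clk=1 r=0 v=1 p=1 u=1
  Δ1: clk:1→0
  (1Δ to stable)
t=8 Δ0: q=0 x=0 clk=0 r=0 v=1 p=1 u=1
  Δ1: clk:0→1
  Δ2: x:0→1, u:1→0
  Δ3: r:0→1, v:1→0
  Δ4: v:0→1
  (4Δ to stable)
t=9 Δ0: q=0 x=1 clk=1 r=1 v=1 p=1 u=0
  Δ1: clk:1→0
  (1Δ to stable)
t=10 Δ0: q=0 x=1 clk=0 r=1 v=1 p=1 u=0
  Δ1: clk:0→1
  Δ2: x:1→0, u:0→1
  Δ3: r:1→0, v:1→0
  Δ4: v:0→1
  (4Δ to stable)
t=11 Δ0: q=0 x=0 clk=1 r=0 v=1 p=1 u=1
  Δ1: clk:1→0
  (1Δ to stable)
t=12 Δ0: q=0 x=0 clk=0 r=0 v=1 p=1 u=1
  Δ1: clk:0→1
  Δ2: x:0→1, u:1→0
  Δ3: r:0→1, v:1→0
  Δ4: v:0→1
  (4Δ to stable)
t=13 Δ0: q=0 x=1 clk=1 r=1 v=1 p=1 u=0
  Δ1: clk:1→0
  (1Δ to stable)
t=14 Δ0: q=0 x=1 clk=0 r=1 v=1 p=1 u=0
  Δ1: clk:0→1
  Δ2: x:1→0, u:0→1
  Δ3: r:1→0, v:1→0
  Δ4: v:0→1
  (4Δ to stable)
t=15 Δ0: q=0 x=0 clk=1 r=0 v=1 p=1 u=1
  Δ1: clk:1→0
  (1Δ to stable)
t=16 Δ0: q=0 x=0 clk=0 r=0 v=1 p=1 u=1
  Δ1: clk:0→1
  Δ2: x:0→1, u:1→0
  Δ3: r:0→1, v:1→0
  Δ4: v:0→1
  (4Δ to stable)
t=17 Δ0: q=0 x=1 clk=1 r=1 v=1 p=1 u=0
  Δ1: clk:1→0
  (1Δ to stable)
t=18 Δ0: q=0 x=1 clk=0 r=1 v=1 p=1 u=0
  Δ1: clk:0→1
  Δ2: x:1→0, u:0→1
  Δ3: r:1→0, v:1→0
  Δ4: v:0→1
  (4Δ to stable)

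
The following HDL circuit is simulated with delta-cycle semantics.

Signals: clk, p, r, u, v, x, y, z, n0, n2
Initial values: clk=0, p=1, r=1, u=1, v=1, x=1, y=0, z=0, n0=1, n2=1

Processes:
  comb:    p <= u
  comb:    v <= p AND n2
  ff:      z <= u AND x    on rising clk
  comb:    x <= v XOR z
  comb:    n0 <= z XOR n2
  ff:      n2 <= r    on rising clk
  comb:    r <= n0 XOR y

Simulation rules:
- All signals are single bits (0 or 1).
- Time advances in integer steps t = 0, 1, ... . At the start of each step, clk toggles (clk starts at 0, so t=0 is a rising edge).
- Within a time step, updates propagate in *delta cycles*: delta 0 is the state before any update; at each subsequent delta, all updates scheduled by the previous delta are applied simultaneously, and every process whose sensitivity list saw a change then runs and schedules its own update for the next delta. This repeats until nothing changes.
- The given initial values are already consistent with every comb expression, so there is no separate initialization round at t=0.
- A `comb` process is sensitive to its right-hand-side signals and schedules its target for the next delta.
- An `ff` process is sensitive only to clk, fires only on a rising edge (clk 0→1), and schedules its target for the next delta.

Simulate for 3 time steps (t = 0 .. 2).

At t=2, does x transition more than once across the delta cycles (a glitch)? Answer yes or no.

[bits: v,y,n2,n0,r,u,x,z,p,clk]
t=0: Δ0=1011111010 Δ1=1011111011 Δ2=1011111111 Δ3=1010110111 Δ4=1010010111 | 4Δ
t=1: Δ0=1010010111 Δ1=1010010110 | 1Δ
t=2: Δ0=1010010110 Δ1=1010010111 Δ2=1000010011 Δ3=0000011011 Δ4=0000010011 | 4Δ

yes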